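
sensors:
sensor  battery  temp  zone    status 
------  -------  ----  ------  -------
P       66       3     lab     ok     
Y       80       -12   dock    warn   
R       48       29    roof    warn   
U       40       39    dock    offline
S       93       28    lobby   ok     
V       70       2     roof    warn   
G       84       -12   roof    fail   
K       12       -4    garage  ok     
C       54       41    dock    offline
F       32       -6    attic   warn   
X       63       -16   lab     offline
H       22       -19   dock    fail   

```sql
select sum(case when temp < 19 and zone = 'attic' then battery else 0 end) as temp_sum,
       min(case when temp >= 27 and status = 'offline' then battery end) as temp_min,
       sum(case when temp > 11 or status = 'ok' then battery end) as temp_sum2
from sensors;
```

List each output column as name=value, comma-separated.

temp_sum=32, temp_min=40, temp_sum2=313

[temp_sum: temp < 19 and zone = 'attic']
sensor=P: ✗
sensor=Y: ✗
sensor=R: ✗
sensor=U: ✗
sensor=S: ✗
sensor=V: ✗
sensor=G: ✗
sensor=K: ✗
sensor=C: ✗
sensor=F: ✓ → 32
sensor=X: ✗
sensor=H: ✗
temp_sum = 32
—
[temp_min: temp >= 27 and status = 'offline']
sensor=P: ✗
sensor=Y: ✗
sensor=R: ✗
sensor=U: ✓ → 40
sensor=S: ✗
sensor=V: ✗
sensor=G: ✗
sensor=K: ✗
sensor=C: ✓ → 54
sensor=F: ✗
sensor=X: ✗
sensor=H: ✗
temp_min = MIN(40, 54) = 40
—
[temp_sum2: temp > 11 or status = 'ok']
sensor=P: ✓ → 66
sensor=Y: ✗
sensor=R: ✓ → 48
sensor=U: ✓ → 40
sensor=S: ✓ → 93
sensor=V: ✗
sensor=G: ✗
sensor=K: ✓ → 12
sensor=C: ✓ → 54
sensor=F: ✗
sensor=X: ✗
sensor=H: ✗
temp_sum2 = 66 + 48 + 40 + 93 + 12 + 54 = 313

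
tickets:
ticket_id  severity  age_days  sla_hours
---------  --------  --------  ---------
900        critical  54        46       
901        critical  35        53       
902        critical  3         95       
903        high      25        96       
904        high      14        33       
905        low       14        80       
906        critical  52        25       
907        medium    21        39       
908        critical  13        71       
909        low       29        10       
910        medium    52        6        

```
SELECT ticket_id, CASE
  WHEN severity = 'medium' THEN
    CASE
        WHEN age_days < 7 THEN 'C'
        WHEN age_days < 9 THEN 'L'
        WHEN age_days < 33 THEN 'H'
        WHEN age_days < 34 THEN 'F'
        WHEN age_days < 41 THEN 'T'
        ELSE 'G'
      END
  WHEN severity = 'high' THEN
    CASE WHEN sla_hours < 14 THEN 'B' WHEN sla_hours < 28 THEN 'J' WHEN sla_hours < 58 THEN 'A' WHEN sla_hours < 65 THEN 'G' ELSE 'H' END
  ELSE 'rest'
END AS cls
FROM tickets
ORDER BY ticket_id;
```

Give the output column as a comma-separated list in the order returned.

rest, rest, rest, H, A, rest, rest, H, rest, rest, G

ticket_id=900: severity='critical' → outer ELSE → rest
ticket_id=901: severity='critical' → outer ELSE → rest
ticket_id=902: severity='critical' → outer ELSE → rest
ticket_id=903: severity='high' → inner[ELSE] → H
ticket_id=904: severity='high' → inner[sla_hours < 58] → A
ticket_id=905: severity='low' → outer ELSE → rest
ticket_id=906: severity='critical' → outer ELSE → rest
ticket_id=907: severity='medium' → inner[age_days < 33] → H
ticket_id=908: severity='critical' → outer ELSE → rest
ticket_id=909: severity='low' → outer ELSE → rest
ticket_id=910: severity='medium' → inner[ELSE] → G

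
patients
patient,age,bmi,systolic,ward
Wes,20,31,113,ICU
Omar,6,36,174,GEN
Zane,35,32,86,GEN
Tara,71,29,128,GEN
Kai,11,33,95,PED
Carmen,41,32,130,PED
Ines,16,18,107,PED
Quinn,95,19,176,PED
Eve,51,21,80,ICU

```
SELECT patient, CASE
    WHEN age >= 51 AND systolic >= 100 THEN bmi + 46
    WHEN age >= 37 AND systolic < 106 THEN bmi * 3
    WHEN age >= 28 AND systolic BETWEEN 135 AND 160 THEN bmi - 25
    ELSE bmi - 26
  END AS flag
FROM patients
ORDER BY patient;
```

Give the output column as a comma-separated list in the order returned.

6, 63, -8, 7, 10, 65, 75, 5, 6

patient=Carmen: ELSE → 6
patient=Eve: age >= 37 AND systolic < 106 → 63
patient=Ines: ELSE → -8
patient=Kai: ELSE → 7
patient=Omar: ELSE → 10
patient=Quinn: age >= 51 AND systolic >= 100 → 65
patient=Tara: age >= 51 AND systolic >= 100 → 75
patient=Wes: ELSE → 5
patient=Zane: ELSE → 6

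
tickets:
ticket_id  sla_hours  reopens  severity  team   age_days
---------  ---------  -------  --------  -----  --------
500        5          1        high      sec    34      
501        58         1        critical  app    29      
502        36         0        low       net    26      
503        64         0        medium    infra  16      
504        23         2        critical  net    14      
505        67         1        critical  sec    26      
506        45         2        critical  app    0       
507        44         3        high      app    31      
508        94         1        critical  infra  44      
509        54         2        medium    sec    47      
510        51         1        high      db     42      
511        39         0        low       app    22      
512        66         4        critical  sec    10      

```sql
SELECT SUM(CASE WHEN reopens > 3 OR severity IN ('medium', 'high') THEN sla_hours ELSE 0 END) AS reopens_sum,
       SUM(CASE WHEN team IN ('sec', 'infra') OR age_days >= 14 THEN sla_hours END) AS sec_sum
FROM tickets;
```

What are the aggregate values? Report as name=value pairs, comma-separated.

[reopens_sum: reopens > 3 OR severity IN ('medium', 'high')]
ticket_id=500: ✓ → 5
ticket_id=501: ✗
ticket_id=502: ✗
ticket_id=503: ✓ → 64
ticket_id=504: ✗
ticket_id=505: ✗
ticket_id=506: ✗
ticket_id=507: ✓ → 44
ticket_id=508: ✗
ticket_id=509: ✓ → 54
ticket_id=510: ✓ → 51
ticket_id=511: ✗
ticket_id=512: ✓ → 66
reopens_sum = 5 + 64 + 44 + 54 + 51 + 66 = 284
—
[sec_sum: team IN ('sec', 'infra') OR age_days >= 14]
ticket_id=500: ✓ → 5
ticket_id=501: ✓ → 58
ticket_id=502: ✓ → 36
ticket_id=503: ✓ → 64
ticket_id=504: ✓ → 23
ticket_id=505: ✓ → 67
ticket_id=506: ✗
ticket_id=507: ✓ → 44
ticket_id=508: ✓ → 94
ticket_id=509: ✓ → 54
ticket_id=510: ✓ → 51
ticket_id=511: ✓ → 39
ticket_id=512: ✓ → 66
sec_sum = 5 + 58 + 36 + 64 + 23 + 67 + 44 + 94 + 54 + 51 + 39 + 66 = 601

reopens_sum=284, sec_sum=601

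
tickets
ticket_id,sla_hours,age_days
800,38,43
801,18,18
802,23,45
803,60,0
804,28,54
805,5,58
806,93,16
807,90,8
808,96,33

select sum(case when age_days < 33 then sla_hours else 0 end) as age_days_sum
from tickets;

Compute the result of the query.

261

ticket_id=800: ✗
ticket_id=801: ✓ → 18
ticket_id=802: ✗
ticket_id=803: ✓ → 60
ticket_id=804: ✗
ticket_id=805: ✗
ticket_id=806: ✓ → 93
ticket_id=807: ✓ → 90
ticket_id=808: ✗
age_days_sum = 18 + 60 + 93 + 90 = 261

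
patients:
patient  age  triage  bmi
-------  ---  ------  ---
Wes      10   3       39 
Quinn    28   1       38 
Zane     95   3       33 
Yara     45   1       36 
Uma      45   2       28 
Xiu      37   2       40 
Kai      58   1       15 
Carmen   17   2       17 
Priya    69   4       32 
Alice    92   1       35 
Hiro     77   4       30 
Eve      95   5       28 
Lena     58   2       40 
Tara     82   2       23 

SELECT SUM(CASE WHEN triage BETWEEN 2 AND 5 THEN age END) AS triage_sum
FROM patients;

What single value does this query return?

patient=Wes: ✓ → 10
patient=Quinn: ✗
patient=Zane: ✓ → 95
patient=Yara: ✗
patient=Uma: ✓ → 45
patient=Xiu: ✓ → 37
patient=Kai: ✗
patient=Carmen: ✓ → 17
patient=Priya: ✓ → 69
patient=Alice: ✗
patient=Hiro: ✓ → 77
patient=Eve: ✓ → 95
patient=Lena: ✓ → 58
patient=Tara: ✓ → 82
triage_sum = 10 + 95 + 45 + 37 + 17 + 69 + 77 + 95 + 58 + 82 = 585

585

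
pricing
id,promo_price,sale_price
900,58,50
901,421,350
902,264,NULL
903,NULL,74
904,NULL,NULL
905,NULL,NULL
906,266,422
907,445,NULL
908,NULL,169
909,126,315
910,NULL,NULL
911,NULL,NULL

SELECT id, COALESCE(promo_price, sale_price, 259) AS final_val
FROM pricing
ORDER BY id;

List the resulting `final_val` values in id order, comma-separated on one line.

id=900: promo_price=58 → 58
id=901: promo_price=421 → 421
id=902: promo_price=264 → 264
id=903: promo_price=NULL, sale_price=74 → 74
id=904: promo_price=NULL, sale_price=NULL, → literal 259 → 259
id=905: promo_price=NULL, sale_price=NULL, → literal 259 → 259
id=906: promo_price=266 → 266
id=907: promo_price=445 → 445
id=908: promo_price=NULL, sale_price=169 → 169
id=909: promo_price=126 → 126
id=910: promo_price=NULL, sale_price=NULL, → literal 259 → 259
id=911: promo_price=NULL, sale_price=NULL, → literal 259 → 259

58, 421, 264, 74, 259, 259, 266, 445, 169, 126, 259, 259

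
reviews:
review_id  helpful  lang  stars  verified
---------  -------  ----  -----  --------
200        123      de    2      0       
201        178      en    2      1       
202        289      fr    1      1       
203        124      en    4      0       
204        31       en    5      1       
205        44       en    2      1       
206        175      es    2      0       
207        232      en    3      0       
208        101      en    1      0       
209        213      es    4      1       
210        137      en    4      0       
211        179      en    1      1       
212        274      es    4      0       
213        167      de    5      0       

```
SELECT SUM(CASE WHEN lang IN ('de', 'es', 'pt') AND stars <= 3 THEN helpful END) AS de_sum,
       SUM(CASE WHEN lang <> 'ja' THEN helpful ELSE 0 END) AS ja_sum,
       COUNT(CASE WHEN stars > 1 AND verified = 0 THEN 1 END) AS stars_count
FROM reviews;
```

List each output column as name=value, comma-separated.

[de_sum: lang IN ('de', 'es', 'pt') AND stars <= 3]
review_id=200: ✓ → 123
review_id=201: ✗
review_id=202: ✗
review_id=203: ✗
review_id=204: ✗
review_id=205: ✗
review_id=206: ✓ → 175
review_id=207: ✗
review_id=208: ✗
review_id=209: ✗
review_id=210: ✗
review_id=211: ✗
review_id=212: ✗
review_id=213: ✗
de_sum = 123 + 175 = 298
—
[ja_sum: lang <> 'ja']
review_id=200: ✓ → 123
review_id=201: ✓ → 178
review_id=202: ✓ → 289
review_id=203: ✓ → 124
review_id=204: ✓ → 31
review_id=205: ✓ → 44
review_id=206: ✓ → 175
review_id=207: ✓ → 232
review_id=208: ✓ → 101
review_id=209: ✓ → 213
review_id=210: ✓ → 137
review_id=211: ✓ → 179
review_id=212: ✓ → 274
review_id=213: ✓ → 167
ja_sum = 123 + 178 + 289 + 124 + 31 + 44 + 175 + 232 + 101 + 213 + 137 + 179 + 274 + 167 = 2267
—
[stars_count: stars > 1 AND verified = 0]
review_id=200: ✓ → 1
review_id=201: ✗
review_id=202: ✗
review_id=203: ✓ → 1
review_id=204: ✗
review_id=205: ✗
review_id=206: ✓ → 1
review_id=207: ✓ → 1
review_id=208: ✗
review_id=209: ✗
review_id=210: ✓ → 1
review_id=211: ✗
review_id=212: ✓ → 1
review_id=213: ✓ → 1
stars_count = COUNT(1, 1, 1, 1, 1, 1, 1) = 7

de_sum=298, ja_sum=2267, stars_count=7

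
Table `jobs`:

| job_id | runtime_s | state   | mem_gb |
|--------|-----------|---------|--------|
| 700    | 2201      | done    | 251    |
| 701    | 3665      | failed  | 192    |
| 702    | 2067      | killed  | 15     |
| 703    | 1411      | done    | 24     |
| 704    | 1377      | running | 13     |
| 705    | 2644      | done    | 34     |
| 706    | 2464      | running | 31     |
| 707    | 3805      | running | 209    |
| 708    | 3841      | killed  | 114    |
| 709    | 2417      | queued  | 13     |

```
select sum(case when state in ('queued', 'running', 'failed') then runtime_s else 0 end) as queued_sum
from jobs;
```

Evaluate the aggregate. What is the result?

13728

job_id=700: ✗
job_id=701: ✓ → 3665
job_id=702: ✗
job_id=703: ✗
job_id=704: ✓ → 1377
job_id=705: ✗
job_id=706: ✓ → 2464
job_id=707: ✓ → 3805
job_id=708: ✗
job_id=709: ✓ → 2417
queued_sum = 3665 + 1377 + 2464 + 3805 + 2417 = 13728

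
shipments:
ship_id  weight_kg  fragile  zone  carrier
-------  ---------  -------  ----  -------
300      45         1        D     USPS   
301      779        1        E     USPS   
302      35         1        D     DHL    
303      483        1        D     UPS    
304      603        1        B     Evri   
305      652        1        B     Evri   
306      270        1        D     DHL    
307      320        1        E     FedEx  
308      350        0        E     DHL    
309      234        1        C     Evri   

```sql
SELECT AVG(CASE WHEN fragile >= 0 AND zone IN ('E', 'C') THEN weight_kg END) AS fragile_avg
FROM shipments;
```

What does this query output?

420.75

ship_id=300: ✗
ship_id=301: ✓ → 779
ship_id=302: ✗
ship_id=303: ✗
ship_id=304: ✗
ship_id=305: ✗
ship_id=306: ✗
ship_id=307: ✓ → 320
ship_id=308: ✓ → 350
ship_id=309: ✓ → 234
fragile_avg = (779 + 320 + 350 + 234) / 4 = 420.75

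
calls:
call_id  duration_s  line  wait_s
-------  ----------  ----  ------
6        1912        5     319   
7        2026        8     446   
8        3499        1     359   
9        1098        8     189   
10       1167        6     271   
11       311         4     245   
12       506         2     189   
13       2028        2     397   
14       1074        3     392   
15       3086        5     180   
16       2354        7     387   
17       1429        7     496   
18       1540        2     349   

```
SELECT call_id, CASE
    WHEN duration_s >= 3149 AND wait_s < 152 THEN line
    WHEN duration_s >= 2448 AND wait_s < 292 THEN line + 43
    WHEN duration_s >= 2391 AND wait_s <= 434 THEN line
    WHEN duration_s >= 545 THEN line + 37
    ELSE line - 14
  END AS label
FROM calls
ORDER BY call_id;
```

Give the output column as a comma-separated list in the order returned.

call_id=6: duration_s >= 545 → 42
call_id=7: duration_s >= 545 → 45
call_id=8: duration_s >= 2391 AND wait_s <= 434 → 1
call_id=9: duration_s >= 545 → 45
call_id=10: duration_s >= 545 → 43
call_id=11: ELSE → -10
call_id=12: ELSE → -12
call_id=13: duration_s >= 545 → 39
call_id=14: duration_s >= 545 → 40
call_id=15: duration_s >= 2448 AND wait_s < 292 → 48
call_id=16: duration_s >= 545 → 44
call_id=17: duration_s >= 545 → 44
call_id=18: duration_s >= 545 → 39

42, 45, 1, 45, 43, -10, -12, 39, 40, 48, 44, 44, 39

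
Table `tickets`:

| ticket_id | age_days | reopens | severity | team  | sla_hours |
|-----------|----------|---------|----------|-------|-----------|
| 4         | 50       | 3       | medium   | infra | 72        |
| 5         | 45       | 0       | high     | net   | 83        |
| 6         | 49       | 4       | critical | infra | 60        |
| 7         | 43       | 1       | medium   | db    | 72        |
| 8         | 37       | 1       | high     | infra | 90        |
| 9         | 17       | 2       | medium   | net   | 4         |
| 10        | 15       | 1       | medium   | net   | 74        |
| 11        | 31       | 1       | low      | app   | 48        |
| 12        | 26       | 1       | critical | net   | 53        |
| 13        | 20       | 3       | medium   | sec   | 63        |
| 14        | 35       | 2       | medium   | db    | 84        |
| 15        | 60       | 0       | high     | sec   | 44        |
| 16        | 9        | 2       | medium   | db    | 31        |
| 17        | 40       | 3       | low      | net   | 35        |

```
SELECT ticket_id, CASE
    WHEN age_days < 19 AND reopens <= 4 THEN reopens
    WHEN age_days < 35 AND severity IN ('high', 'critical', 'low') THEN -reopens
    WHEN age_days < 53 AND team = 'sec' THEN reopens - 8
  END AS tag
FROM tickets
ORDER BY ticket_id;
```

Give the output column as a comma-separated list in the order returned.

NULL, NULL, NULL, NULL, NULL, 2, 1, -1, -1, -5, NULL, NULL, 2, NULL

ticket_id=4: (no match → NULL) → NULL
ticket_id=5: (no match → NULL) → NULL
ticket_id=6: (no match → NULL) → NULL
ticket_id=7: (no match → NULL) → NULL
ticket_id=8: (no match → NULL) → NULL
ticket_id=9: age_days < 19 AND reopens <= 4 → 2
ticket_id=10: age_days < 19 AND reopens <= 4 → 1
ticket_id=11: age_days < 35 AND severity IN ('high', 'critical', 'low') → -1
ticket_id=12: age_days < 35 AND severity IN ('high', 'critical', 'low') → -1
ticket_id=13: age_days < 53 AND team = 'sec' → -5
ticket_id=14: (no match → NULL) → NULL
ticket_id=15: (no match → NULL) → NULL
ticket_id=16: age_days < 19 AND reopens <= 4 → 2
ticket_id=17: (no match → NULL) → NULL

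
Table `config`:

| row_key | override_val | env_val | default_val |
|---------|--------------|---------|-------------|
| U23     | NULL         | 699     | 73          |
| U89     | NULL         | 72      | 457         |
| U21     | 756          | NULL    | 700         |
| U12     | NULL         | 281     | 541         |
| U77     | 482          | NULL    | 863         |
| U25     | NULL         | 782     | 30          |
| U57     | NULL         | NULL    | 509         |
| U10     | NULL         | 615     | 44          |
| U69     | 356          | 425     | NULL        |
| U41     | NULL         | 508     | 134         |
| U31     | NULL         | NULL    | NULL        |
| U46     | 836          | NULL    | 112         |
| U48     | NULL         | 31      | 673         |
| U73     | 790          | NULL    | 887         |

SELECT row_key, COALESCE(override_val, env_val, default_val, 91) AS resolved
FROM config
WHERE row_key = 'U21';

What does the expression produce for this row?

row_key = U21: override_val=756, env_val=NULL, default_val=700.
override_val=756 → 756

756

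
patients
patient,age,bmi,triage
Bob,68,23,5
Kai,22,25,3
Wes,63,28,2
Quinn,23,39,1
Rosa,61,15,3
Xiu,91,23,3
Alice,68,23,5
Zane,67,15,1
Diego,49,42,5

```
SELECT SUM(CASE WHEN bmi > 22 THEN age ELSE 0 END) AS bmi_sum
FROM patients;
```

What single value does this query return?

384

patient=Bob: ✓ → 68
patient=Kai: ✓ → 22
patient=Wes: ✓ → 63
patient=Quinn: ✓ → 23
patient=Rosa: ✗
patient=Xiu: ✓ → 91
patient=Alice: ✓ → 68
patient=Zane: ✗
patient=Diego: ✓ → 49
bmi_sum = 68 + 22 + 63 + 23 + 91 + 68 + 49 = 384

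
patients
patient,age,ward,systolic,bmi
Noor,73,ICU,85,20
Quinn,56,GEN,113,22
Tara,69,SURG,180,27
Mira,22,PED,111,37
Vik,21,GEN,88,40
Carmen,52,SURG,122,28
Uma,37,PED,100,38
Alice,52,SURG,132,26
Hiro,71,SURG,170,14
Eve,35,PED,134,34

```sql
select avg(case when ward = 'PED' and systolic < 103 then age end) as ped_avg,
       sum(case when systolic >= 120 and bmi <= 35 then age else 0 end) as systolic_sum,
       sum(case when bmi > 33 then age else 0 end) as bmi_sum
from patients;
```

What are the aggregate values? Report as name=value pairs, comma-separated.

[ped_avg: ward = 'PED' and systolic < 103]
patient=Noor: ✗
patient=Quinn: ✗
patient=Tara: ✗
patient=Mira: ✗
patient=Vik: ✗
patient=Carmen: ✗
patient=Uma: ✓ → 37
patient=Alice: ✗
patient=Hiro: ✗
patient=Eve: ✗
ped_avg = 37
—
[systolic_sum: systolic >= 120 and bmi <= 35]
patient=Noor: ✗
patient=Quinn: ✗
patient=Tara: ✓ → 69
patient=Mira: ✗
patient=Vik: ✗
patient=Carmen: ✓ → 52
patient=Uma: ✗
patient=Alice: ✓ → 52
patient=Hiro: ✓ → 71
patient=Eve: ✓ → 35
systolic_sum = 69 + 52 + 52 + 71 + 35 = 279
—
[bmi_sum: bmi > 33]
patient=Noor: ✗
patient=Quinn: ✗
patient=Tara: ✗
patient=Mira: ✓ → 22
patient=Vik: ✓ → 21
patient=Carmen: ✗
patient=Uma: ✓ → 37
patient=Alice: ✗
patient=Hiro: ✗
patient=Eve: ✓ → 35
bmi_sum = 22 + 21 + 37 + 35 = 115

ped_avg=37, systolic_sum=279, bmi_sum=115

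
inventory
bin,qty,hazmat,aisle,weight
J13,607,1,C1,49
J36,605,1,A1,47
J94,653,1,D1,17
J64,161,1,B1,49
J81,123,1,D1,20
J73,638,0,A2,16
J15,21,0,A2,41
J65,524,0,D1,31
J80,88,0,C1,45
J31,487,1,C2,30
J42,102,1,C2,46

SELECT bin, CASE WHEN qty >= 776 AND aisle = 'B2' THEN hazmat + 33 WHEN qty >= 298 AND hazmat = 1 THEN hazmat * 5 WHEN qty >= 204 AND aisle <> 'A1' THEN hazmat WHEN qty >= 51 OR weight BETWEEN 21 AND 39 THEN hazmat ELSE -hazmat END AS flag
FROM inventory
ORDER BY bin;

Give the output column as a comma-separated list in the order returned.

5, 0, 5, 5, 1, 1, 0, 0, 0, 1, 5

bin=J13: qty >= 298 AND hazmat = 1 → 5
bin=J15: ELSE → 0
bin=J31: qty >= 298 AND hazmat = 1 → 5
bin=J36: qty >= 298 AND hazmat = 1 → 5
bin=J42: qty >= 51 OR weight BETWEEN 21 AND 39 → 1
bin=J64: qty >= 51 OR weight BETWEEN 21 AND 39 → 1
bin=J65: qty >= 204 AND aisle <> 'A1' → 0
bin=J73: qty >= 204 AND aisle <> 'A1' → 0
bin=J80: qty >= 51 OR weight BETWEEN 21 AND 39 → 0
bin=J81: qty >= 51 OR weight BETWEEN 21 AND 39 → 1
bin=J94: qty >= 298 AND hazmat = 1 → 5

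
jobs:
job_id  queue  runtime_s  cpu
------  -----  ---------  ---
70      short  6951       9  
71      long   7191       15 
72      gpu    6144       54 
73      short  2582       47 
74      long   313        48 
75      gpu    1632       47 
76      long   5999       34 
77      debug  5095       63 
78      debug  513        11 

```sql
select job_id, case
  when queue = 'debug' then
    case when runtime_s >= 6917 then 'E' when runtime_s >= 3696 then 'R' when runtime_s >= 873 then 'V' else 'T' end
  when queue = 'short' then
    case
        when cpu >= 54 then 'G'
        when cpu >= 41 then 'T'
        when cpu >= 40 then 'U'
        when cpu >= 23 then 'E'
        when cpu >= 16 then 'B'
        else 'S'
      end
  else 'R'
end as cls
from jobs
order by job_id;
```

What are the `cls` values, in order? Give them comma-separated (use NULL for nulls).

S, R, R, T, R, R, R, R, T

job_id=70: queue='short' → inner[ELSE] → S
job_id=71: queue='long' → outer ELSE → R
job_id=72: queue='gpu' → outer ELSE → R
job_id=73: queue='short' → inner[cpu >= 41] → T
job_id=74: queue='long' → outer ELSE → R
job_id=75: queue='gpu' → outer ELSE → R
job_id=76: queue='long' → outer ELSE → R
job_id=77: queue='debug' → inner[runtime_s >= 3696] → R
job_id=78: queue='debug' → inner[ELSE] → T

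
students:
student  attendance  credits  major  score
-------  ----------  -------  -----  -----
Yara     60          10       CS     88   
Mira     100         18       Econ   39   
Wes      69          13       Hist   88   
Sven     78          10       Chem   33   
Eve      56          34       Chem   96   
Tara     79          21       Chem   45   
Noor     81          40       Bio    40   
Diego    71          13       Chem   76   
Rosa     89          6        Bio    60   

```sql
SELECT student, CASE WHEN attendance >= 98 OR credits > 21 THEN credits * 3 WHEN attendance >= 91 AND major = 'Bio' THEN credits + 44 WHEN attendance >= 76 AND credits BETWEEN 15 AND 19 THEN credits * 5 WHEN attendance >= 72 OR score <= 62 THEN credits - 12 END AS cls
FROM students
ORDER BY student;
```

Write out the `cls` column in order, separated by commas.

student=Diego: (no match → NULL) → NULL
student=Eve: attendance >= 98 OR credits > 21 → 102
student=Mira: attendance >= 98 OR credits > 21 → 54
student=Noor: attendance >= 98 OR credits > 21 → 120
student=Rosa: attendance >= 72 OR score <= 62 → -6
student=Sven: attendance >= 72 OR score <= 62 → -2
student=Tara: attendance >= 72 OR score <= 62 → 9
student=Wes: (no match → NULL) → NULL
student=Yara: (no match → NULL) → NULL

NULL, 102, 54, 120, -6, -2, 9, NULL, NULL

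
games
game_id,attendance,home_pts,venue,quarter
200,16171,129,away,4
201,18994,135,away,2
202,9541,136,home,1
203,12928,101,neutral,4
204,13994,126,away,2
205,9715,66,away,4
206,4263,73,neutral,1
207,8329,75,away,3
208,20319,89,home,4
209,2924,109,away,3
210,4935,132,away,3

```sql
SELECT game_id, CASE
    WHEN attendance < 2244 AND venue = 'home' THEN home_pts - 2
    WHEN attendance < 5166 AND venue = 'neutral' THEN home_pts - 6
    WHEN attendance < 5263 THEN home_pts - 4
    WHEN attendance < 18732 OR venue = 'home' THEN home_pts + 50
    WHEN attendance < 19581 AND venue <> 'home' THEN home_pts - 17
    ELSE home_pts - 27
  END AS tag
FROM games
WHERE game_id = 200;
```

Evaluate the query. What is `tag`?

179

game_id = 200: attendance=16171, home_pts=129, venue=away, quarter=4.
attendance < 2244 AND venue = 'home' → false
attendance < 5166 AND venue = 'neutral' → false
attendance < 5263 → false
attendance < 18732 OR venue = 'home' → true → 179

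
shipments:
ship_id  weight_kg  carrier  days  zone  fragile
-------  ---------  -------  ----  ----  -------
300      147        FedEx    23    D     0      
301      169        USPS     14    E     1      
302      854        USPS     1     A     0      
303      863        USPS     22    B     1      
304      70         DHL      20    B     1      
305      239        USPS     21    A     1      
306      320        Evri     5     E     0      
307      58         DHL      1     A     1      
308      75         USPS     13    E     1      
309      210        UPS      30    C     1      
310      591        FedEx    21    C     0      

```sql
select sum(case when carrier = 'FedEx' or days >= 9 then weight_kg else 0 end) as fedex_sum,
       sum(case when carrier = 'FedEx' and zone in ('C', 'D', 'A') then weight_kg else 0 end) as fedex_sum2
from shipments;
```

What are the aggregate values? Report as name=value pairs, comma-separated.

[fedex_sum: carrier = 'FedEx' or days >= 9]
ship_id=300: ✓ → 147
ship_id=301: ✓ → 169
ship_id=302: ✗
ship_id=303: ✓ → 863
ship_id=304: ✓ → 70
ship_id=305: ✓ → 239
ship_id=306: ✗
ship_id=307: ✗
ship_id=308: ✓ → 75
ship_id=309: ✓ → 210
ship_id=310: ✓ → 591
fedex_sum = 147 + 169 + 863 + 70 + 239 + 75 + 210 + 591 = 2364
—
[fedex_sum2: carrier = 'FedEx' and zone in ('C', 'D', 'A')]
ship_id=300: ✓ → 147
ship_id=301: ✗
ship_id=302: ✗
ship_id=303: ✗
ship_id=304: ✗
ship_id=305: ✗
ship_id=306: ✗
ship_id=307: ✗
ship_id=308: ✗
ship_id=309: ✗
ship_id=310: ✓ → 591
fedex_sum2 = 147 + 591 = 738

fedex_sum=2364, fedex_sum2=738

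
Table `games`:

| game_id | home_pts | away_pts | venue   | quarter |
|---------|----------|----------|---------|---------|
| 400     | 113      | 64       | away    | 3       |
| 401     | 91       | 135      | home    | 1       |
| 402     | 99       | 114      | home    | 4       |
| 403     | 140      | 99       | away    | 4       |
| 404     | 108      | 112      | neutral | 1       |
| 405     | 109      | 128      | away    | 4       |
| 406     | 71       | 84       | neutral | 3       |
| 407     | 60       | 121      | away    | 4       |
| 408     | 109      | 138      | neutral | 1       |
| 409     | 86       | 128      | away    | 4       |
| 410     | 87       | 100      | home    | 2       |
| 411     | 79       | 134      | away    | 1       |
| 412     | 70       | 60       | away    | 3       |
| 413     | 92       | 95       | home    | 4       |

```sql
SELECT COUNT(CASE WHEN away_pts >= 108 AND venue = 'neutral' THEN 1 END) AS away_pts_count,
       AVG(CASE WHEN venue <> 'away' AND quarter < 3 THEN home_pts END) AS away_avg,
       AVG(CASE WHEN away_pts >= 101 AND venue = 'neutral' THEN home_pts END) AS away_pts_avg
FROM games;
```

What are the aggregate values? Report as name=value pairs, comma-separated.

[away_pts_count: away_pts >= 108 AND venue = 'neutral']
game_id=400: ✗
game_id=401: ✗
game_id=402: ✗
game_id=403: ✗
game_id=404: ✓ → 1
game_id=405: ✗
game_id=406: ✗
game_id=407: ✗
game_id=408: ✓ → 1
game_id=409: ✗
game_id=410: ✗
game_id=411: ✗
game_id=412: ✗
game_id=413: ✗
away_pts_count = COUNT(1, 1) = 2
—
[away_avg: venue <> 'away' AND quarter < 3]
game_id=400: ✗
game_id=401: ✓ → 91
game_id=402: ✗
game_id=403: ✗
game_id=404: ✓ → 108
game_id=405: ✗
game_id=406: ✗
game_id=407: ✗
game_id=408: ✓ → 109
game_id=409: ✗
game_id=410: ✓ → 87
game_id=411: ✗
game_id=412: ✗
game_id=413: ✗
away_avg = (91 + 108 + 109 + 87) / 4 = 98.75
—
[away_pts_avg: away_pts >= 101 AND venue = 'neutral']
game_id=400: ✗
game_id=401: ✗
game_id=402: ✗
game_id=403: ✗
game_id=404: ✓ → 108
game_id=405: ✗
game_id=406: ✗
game_id=407: ✗
game_id=408: ✓ → 109
game_id=409: ✗
game_id=410: ✗
game_id=411: ✗
game_id=412: ✗
game_id=413: ✗
away_pts_avg = (108 + 109) / 2 = 108.5

away_pts_count=2, away_avg=98.75, away_pts_avg=108.5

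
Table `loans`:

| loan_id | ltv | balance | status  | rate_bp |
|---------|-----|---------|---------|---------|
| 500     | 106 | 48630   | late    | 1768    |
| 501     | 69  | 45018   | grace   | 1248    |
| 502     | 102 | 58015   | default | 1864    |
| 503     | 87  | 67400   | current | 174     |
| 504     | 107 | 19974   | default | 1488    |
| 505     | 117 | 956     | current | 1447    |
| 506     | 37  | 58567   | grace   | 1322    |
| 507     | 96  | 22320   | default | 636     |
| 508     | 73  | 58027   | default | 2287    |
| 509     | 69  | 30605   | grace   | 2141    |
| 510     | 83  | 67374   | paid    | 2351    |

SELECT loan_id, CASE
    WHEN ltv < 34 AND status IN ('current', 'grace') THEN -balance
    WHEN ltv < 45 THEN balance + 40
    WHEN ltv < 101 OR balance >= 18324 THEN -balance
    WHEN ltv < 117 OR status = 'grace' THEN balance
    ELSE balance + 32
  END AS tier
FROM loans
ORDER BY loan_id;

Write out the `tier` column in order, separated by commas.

loan_id=500: ltv < 101 OR balance >= 18324 → -48630
loan_id=501: ltv < 101 OR balance >= 18324 → -45018
loan_id=502: ltv < 101 OR balance >= 18324 → -58015
loan_id=503: ltv < 101 OR balance >= 18324 → -67400
loan_id=504: ltv < 101 OR balance >= 18324 → -19974
loan_id=505: ELSE → 988
loan_id=506: ltv < 45 → 58607
loan_id=507: ltv < 101 OR balance >= 18324 → -22320
loan_id=508: ltv < 101 OR balance >= 18324 → -58027
loan_id=509: ltv < 101 OR balance >= 18324 → -30605
loan_id=510: ltv < 101 OR balance >= 18324 → -67374

-48630, -45018, -58015, -67400, -19974, 988, 58607, -22320, -58027, -30605, -67374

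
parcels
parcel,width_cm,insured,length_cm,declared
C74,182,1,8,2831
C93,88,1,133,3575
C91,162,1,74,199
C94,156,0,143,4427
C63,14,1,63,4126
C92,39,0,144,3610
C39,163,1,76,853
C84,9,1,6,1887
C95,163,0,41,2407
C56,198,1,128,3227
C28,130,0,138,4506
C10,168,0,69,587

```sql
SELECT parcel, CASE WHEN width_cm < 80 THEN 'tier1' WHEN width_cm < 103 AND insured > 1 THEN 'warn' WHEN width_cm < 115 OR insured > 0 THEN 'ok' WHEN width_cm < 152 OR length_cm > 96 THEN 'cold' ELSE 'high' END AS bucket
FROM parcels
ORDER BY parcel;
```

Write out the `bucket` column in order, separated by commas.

parcel=C10: ELSE → high
parcel=C28: width_cm < 152 OR length_cm > 96 → cold
parcel=C39: width_cm < 115 OR insured > 0 → ok
parcel=C56: width_cm < 115 OR insured > 0 → ok
parcel=C63: width_cm < 80 → tier1
parcel=C74: width_cm < 115 OR insured > 0 → ok
parcel=C84: width_cm < 80 → tier1
parcel=C91: width_cm < 115 OR insured > 0 → ok
parcel=C92: width_cm < 80 → tier1
parcel=C93: width_cm < 115 OR insured > 0 → ok
parcel=C94: width_cm < 152 OR length_cm > 96 → cold
parcel=C95: ELSE → high

high, cold, ok, ok, tier1, ok, tier1, ok, tier1, ok, cold, high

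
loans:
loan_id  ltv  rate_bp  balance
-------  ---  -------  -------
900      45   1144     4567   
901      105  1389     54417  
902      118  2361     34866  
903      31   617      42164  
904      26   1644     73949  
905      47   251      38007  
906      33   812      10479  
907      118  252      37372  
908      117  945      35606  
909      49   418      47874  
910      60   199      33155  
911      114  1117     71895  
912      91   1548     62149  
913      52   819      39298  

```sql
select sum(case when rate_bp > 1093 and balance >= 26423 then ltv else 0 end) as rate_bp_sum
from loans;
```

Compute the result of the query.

loan_id=900: ✗
loan_id=901: ✓ → 105
loan_id=902: ✓ → 118
loan_id=903: ✗
loan_id=904: ✓ → 26
loan_id=905: ✗
loan_id=906: ✗
loan_id=907: ✗
loan_id=908: ✗
loan_id=909: ✗
loan_id=910: ✗
loan_id=911: ✓ → 114
loan_id=912: ✓ → 91
loan_id=913: ✗
rate_bp_sum = 105 + 118 + 26 + 114 + 91 = 454

454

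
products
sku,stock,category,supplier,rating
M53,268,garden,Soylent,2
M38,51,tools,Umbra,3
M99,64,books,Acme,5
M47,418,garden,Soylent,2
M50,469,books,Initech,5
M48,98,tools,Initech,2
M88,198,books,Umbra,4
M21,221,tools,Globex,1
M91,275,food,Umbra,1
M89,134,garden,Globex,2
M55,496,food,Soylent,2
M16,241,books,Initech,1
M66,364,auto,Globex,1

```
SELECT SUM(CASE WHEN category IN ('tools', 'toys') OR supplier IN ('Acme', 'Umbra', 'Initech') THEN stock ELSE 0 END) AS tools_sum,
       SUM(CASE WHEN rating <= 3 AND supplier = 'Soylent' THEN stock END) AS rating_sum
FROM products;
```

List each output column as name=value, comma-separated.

[tools_sum: category IN ('tools', 'toys') OR supplier IN ('Acme', 'Umbra', 'Initech')]
sku=M53: ✗
sku=M38: ✓ → 51
sku=M99: ✓ → 64
sku=M47: ✗
sku=M50: ✓ → 469
sku=M48: ✓ → 98
sku=M88: ✓ → 198
sku=M21: ✓ → 221
sku=M91: ✓ → 275
sku=M89: ✗
sku=M55: ✗
sku=M16: ✓ → 241
sku=M66: ✗
tools_sum = 51 + 64 + 469 + 98 + 198 + 221 + 275 + 241 = 1617
—
[rating_sum: rating <= 3 AND supplier = 'Soylent']
sku=M53: ✓ → 268
sku=M38: ✗
sku=M99: ✗
sku=M47: ✓ → 418
sku=M50: ✗
sku=M48: ✗
sku=M88: ✗
sku=M21: ✗
sku=M91: ✗
sku=M89: ✗
sku=M55: ✓ → 496
sku=M16: ✗
sku=M66: ✗
rating_sum = 268 + 418 + 496 = 1182

tools_sum=1617, rating_sum=1182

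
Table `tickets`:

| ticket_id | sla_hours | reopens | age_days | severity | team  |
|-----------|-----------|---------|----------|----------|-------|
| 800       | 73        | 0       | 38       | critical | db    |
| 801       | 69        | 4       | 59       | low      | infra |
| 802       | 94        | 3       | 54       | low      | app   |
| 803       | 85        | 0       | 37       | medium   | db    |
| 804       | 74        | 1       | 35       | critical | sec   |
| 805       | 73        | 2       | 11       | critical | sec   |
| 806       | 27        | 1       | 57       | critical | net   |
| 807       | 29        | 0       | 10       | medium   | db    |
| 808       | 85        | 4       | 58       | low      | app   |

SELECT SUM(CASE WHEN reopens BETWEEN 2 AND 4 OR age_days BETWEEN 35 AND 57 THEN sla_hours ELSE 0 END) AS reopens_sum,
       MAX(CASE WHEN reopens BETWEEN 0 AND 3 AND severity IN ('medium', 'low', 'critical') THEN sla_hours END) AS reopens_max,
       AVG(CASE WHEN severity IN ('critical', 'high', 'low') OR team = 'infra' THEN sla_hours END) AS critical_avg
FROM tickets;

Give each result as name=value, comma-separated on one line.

reopens_sum=580, reopens_max=94, critical_avg=70.7142857143

[reopens_sum: reopens BETWEEN 2 AND 4 OR age_days BETWEEN 35 AND 57]
ticket_id=800: ✓ → 73
ticket_id=801: ✓ → 69
ticket_id=802: ✓ → 94
ticket_id=803: ✓ → 85
ticket_id=804: ✓ → 74
ticket_id=805: ✓ → 73
ticket_id=806: ✓ → 27
ticket_id=807: ✗
ticket_id=808: ✓ → 85
reopens_sum = 73 + 69 + 94 + 85 + 74 + 73 + 27 + 85 = 580
—
[reopens_max: reopens BETWEEN 0 AND 3 AND severity IN ('medium', 'low', 'critical')]
ticket_id=800: ✓ → 73
ticket_id=801: ✗
ticket_id=802: ✓ → 94
ticket_id=803: ✓ → 85
ticket_id=804: ✓ → 74
ticket_id=805: ✓ → 73
ticket_id=806: ✓ → 27
ticket_id=807: ✓ → 29
ticket_id=808: ✗
reopens_max = MAX(73, 94, 85, 74, 73, 27, 29) = 94
—
[critical_avg: severity IN ('critical', 'high', 'low') OR team = 'infra']
ticket_id=800: ✓ → 73
ticket_id=801: ✓ → 69
ticket_id=802: ✓ → 94
ticket_id=803: ✗
ticket_id=804: ✓ → 74
ticket_id=805: ✓ → 73
ticket_id=806: ✓ → 27
ticket_id=807: ✗
ticket_id=808: ✓ → 85
critical_avg = (73 + 69 + 94 + 74 + 73 + 27 + 85) / 7 = 70.7142857143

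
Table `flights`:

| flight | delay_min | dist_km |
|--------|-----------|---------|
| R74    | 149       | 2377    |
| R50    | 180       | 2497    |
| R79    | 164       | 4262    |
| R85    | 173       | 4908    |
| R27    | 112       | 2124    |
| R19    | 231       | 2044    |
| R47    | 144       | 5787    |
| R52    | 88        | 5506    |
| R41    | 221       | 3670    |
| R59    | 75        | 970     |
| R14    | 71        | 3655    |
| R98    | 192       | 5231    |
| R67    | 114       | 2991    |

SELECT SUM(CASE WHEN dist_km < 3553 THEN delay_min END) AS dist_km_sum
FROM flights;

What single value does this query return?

flight=R74: ✓ → 149
flight=R50: ✓ → 180
flight=R79: ✗
flight=R85: ✗
flight=R27: ✓ → 112
flight=R19: ✓ → 231
flight=R47: ✗
flight=R52: ✗
flight=R41: ✗
flight=R59: ✓ → 75
flight=R14: ✗
flight=R98: ✗
flight=R67: ✓ → 114
dist_km_sum = 149 + 180 + 112 + 231 + 75 + 114 = 861

861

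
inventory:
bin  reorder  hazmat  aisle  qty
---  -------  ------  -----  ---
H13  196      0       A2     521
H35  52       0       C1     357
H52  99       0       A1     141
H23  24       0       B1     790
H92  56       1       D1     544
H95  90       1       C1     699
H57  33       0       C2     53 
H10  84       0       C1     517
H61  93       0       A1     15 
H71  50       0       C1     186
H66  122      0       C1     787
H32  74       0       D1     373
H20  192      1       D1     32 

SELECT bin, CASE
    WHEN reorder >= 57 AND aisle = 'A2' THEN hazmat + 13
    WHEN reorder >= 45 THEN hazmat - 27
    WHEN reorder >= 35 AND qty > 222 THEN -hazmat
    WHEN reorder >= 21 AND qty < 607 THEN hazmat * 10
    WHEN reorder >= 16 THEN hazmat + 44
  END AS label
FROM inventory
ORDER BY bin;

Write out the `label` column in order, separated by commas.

bin=H10: reorder >= 45 → -27
bin=H13: reorder >= 57 AND aisle = 'A2' → 13
bin=H20: reorder >= 45 → -26
bin=H23: reorder >= 16 → 44
bin=H32: reorder >= 45 → -27
bin=H35: reorder >= 45 → -27
bin=H52: reorder >= 45 → -27
bin=H57: reorder >= 21 AND qty < 607 → 0
bin=H61: reorder >= 45 → -27
bin=H66: reorder >= 45 → -27
bin=H71: reorder >= 45 → -27
bin=H92: reorder >= 45 → -26
bin=H95: reorder >= 45 → -26

-27, 13, -26, 44, -27, -27, -27, 0, -27, -27, -27, -26, -26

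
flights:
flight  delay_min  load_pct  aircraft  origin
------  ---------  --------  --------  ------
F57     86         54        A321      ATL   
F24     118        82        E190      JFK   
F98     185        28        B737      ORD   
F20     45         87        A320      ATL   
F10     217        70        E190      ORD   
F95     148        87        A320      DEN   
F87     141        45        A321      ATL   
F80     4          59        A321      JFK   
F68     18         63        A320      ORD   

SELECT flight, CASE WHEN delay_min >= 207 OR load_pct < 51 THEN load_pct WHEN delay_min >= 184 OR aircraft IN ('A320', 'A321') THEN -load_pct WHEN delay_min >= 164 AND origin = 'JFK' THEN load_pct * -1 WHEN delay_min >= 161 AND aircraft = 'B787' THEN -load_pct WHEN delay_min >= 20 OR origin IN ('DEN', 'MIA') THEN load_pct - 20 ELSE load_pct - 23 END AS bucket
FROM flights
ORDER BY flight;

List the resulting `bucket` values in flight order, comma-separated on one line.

70, -87, 62, -54, -63, -59, 45, -87, 28

flight=F10: delay_min >= 207 OR load_pct < 51 → 70
flight=F20: delay_min >= 184 OR aircraft IN ('A320', 'A321') → -87
flight=F24: delay_min >= 20 OR origin IN ('DEN', 'MIA') → 62
flight=F57: delay_min >= 184 OR aircraft IN ('A320', 'A321') → -54
flight=F68: delay_min >= 184 OR aircraft IN ('A320', 'A321') → -63
flight=F80: delay_min >= 184 OR aircraft IN ('A320', 'A321') → -59
flight=F87: delay_min >= 207 OR load_pct < 51 → 45
flight=F95: delay_min >= 184 OR aircraft IN ('A320', 'A321') → -87
flight=F98: delay_min >= 207 OR load_pct < 51 → 28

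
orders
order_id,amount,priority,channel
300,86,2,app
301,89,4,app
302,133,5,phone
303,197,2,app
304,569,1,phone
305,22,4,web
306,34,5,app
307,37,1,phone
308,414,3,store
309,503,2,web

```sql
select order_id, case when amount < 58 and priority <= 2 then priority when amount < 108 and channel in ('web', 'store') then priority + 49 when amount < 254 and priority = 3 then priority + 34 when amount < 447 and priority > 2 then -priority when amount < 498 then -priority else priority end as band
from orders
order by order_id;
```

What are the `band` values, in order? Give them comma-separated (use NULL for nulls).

-2, -4, -5, -2, 1, 53, -5, 1, -3, 2

order_id=300: amount < 498 → -2
order_id=301: amount < 447 and priority > 2 → -4
order_id=302: amount < 447 and priority > 2 → -5
order_id=303: amount < 498 → -2
order_id=304: ELSE → 1
order_id=305: amount < 108 and channel in ('web', 'store') → 53
order_id=306: amount < 447 and priority > 2 → -5
order_id=307: amount < 58 and priority <= 2 → 1
order_id=308: amount < 447 and priority > 2 → -3
order_id=309: ELSE → 2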